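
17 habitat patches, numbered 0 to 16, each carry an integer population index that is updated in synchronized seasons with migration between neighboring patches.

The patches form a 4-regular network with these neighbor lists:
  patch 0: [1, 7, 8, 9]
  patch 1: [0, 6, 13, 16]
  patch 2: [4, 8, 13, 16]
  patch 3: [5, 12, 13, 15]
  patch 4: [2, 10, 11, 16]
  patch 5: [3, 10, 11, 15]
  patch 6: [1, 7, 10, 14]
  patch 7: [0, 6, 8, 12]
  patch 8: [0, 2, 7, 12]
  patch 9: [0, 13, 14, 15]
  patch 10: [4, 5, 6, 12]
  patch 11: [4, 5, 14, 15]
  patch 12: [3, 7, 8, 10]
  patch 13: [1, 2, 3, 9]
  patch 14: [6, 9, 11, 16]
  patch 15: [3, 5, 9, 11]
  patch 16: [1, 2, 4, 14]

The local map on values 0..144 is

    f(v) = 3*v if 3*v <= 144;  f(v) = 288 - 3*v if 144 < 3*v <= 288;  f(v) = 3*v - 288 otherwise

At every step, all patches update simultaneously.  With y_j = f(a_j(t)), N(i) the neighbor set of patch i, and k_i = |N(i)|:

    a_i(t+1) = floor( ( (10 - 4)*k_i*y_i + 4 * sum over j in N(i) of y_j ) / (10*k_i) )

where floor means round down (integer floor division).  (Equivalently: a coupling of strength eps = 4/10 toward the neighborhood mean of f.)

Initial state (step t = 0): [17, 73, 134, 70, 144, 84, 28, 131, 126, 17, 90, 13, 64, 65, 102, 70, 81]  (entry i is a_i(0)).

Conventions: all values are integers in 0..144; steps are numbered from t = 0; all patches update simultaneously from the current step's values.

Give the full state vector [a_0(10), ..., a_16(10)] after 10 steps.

Answer: [109, 91, 55, 32, 98, 81, 118, 77, 68, 86, 84, 108, 43, 55, 122, 88, 95]

Derivation:
t=0: [17, 73, 134, 70, 144, 84, 28, 131, 126, 17, 90, 13, 64, 65, 102, 70, 81]
t=1: [62, 68, 105, 77, 108, 42, 71, 95, 90, 54, 46, 51, 86, 87, 32, 67, 61]
t=2: [84, 81, 34, 61, 62, 117, 77, 24, 27, 106, 109, 115, 39, 45, 101, 96, 87]
t=3: [44, 52, 95, 94, 83, 57, 51, 72, 81, 36, 57, 52, 99, 109, 26, 25, 42]
t=4: [114, 122, 26, 27, 61, 103, 120, 75, 48, 97, 100, 110, 29, 48, 96, 81, 100]
t=5: [61, 75, 87, 78, 77, 30, 58, 73, 114, 26, 35, 42, 82, 110, 12, 41, 33]
t=6: [89, 73, 41, 62, 69, 94, 95, 72, 56, 77, 93, 106, 53, 47, 63, 108, 77]
t=7: [44, 63, 113, 92, 70, 21, 26, 70, 106, 63, 27, 40, 107, 119, 74, 41, 71]
t=8: [109, 94, 55, 36, 79, 71, 79, 74, 47, 98, 73, 105, 39, 67, 76, 103, 74]
t=9: [45, 27, 108, 94, 59, 67, 50, 74, 119, 24, 70, 36, 108, 76, 51, 34, 63]
t=10: [109, 91, 55, 32, 98, 81, 118, 77, 68, 86, 84, 108, 43, 55, 122, 88, 95]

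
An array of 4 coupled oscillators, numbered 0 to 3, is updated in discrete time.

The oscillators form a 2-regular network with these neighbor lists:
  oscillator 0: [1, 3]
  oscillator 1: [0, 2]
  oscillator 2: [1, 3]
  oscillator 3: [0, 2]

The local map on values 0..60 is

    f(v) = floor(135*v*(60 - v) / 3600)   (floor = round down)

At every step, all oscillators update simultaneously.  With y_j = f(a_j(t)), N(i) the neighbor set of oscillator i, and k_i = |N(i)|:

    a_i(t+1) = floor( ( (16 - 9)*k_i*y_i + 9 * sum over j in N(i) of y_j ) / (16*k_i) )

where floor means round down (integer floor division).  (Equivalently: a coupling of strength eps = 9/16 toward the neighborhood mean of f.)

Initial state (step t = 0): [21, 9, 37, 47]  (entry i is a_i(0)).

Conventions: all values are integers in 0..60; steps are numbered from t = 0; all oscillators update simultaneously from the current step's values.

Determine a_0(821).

Simulating step by step:
t=0: [21, 9, 37, 47]
t=1: [24, 24, 24, 26]
t=2: [32, 32, 32, 32]
t=3: [33, 33, 33, 33]
t=4: [33, 33, 33, 33]

Answer: a_0(821) = 33
Key observation: The state at step 3, [33, 33, 33, 33], reappears at step 4: the system is in a cycle of period 1 from step 3 on.  Therefore the state at step 821 equals the state at step 3 + ((821 - 3) mod 1) = 3, which is [33, 33, 33, 33].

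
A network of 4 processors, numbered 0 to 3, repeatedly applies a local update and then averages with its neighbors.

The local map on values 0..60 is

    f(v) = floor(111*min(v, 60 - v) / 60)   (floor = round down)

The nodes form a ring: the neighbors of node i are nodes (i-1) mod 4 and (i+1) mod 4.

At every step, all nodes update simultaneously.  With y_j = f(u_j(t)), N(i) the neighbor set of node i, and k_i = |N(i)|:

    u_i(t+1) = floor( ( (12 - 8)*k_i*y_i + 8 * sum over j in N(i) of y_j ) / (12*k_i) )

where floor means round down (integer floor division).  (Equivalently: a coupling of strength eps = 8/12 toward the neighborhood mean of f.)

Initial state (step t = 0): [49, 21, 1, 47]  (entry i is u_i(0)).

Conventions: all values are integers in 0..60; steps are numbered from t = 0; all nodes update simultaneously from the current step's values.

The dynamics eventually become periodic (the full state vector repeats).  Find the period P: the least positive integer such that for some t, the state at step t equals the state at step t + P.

Answer: 5
Key observation: The state at step 6, [20, 20, 20, 20], reappears at step 11 — and no state repeats earlier — so the cycle the system enters has period 5.

Derivation:
t=0: [49, 21, 1, 47]
t=1: [27, 19, 21, 15]
t=2: [37, 40, 33, 38]
t=3: [39, 42, 42, 43]
t=4: [34, 34, 32, 34]
t=5: [48, 49, 49, 49]
t=6: [20, 20, 20, 20]
t=7: [37, 37, 37, 37]
t=8: [42, 42, 42, 42]
t=9: [33, 33, 33, 33]
t=10: [49, 49, 49, 49]
t=11: [20, 20, 20, 20]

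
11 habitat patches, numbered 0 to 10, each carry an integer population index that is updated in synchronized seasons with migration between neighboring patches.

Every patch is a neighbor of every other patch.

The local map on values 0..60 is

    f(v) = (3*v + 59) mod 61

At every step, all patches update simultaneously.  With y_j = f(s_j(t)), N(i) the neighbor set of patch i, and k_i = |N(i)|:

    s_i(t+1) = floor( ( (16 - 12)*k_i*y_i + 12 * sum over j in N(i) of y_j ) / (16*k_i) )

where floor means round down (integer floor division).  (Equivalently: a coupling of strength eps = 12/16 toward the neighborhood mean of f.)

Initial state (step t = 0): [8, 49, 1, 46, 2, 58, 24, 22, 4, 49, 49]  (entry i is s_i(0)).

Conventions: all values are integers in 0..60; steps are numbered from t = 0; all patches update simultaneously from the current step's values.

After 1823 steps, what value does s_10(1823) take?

Simulating step by step:
t=0: [8, 49, 1, 46, 2, 58, 24, 22, 4, 49, 49]
t=1: [17, 17, 13, 16, 14, 22, 15, 14, 15, 17, 17]
t=2: [42, 42, 40, 41, 40, 34, 41, 40, 41, 42, 42]
t=3: [30, 30, 39, 40, 39, 36, 40, 39, 40, 30, 30]
t=4: [41, 41, 45, 46, 45, 44, 46, 45, 46, 41, 41]
t=5: [34, 34, 26, 26, 26, 25, 26, 26, 26, 34, 34]
t=6: [26, 26, 21, 21, 21, 21, 21, 21, 21, 26, 26]
t=7: [7, 7, 4, 4, 4, 4, 4, 4, 4, 7, 7]
t=8: [14, 14, 12, 12, 12, 12, 12, 12, 12, 14, 14]
t=9: [36, 36, 35, 35, 35, 35, 35, 35, 35, 36, 36]
t=10: [43, 43, 42, 42, 42, 42, 42, 42, 42, 43, 43]
t=11: [3, 3, 2, 2, 2, 2, 2, 2, 2, 3, 3]
t=12: [5, 5, 4, 4, 4, 4, 4, 4, 4, 5, 5]
t=13: [11, 11, 10, 10, 10, 10, 10, 10, 10, 11, 11]
t=14: [29, 29, 28, 28, 28, 28, 28, 28, 28, 29, 29]
t=15: [22, 22, 21, 21, 21, 21, 21, 21, 21, 22, 22]
t=16: [1, 1, 0, 0, 0, 0, 0, 0, 0, 1, 1]
t=17: [31, 31, 41, 41, 41, 41, 41, 41, 41, 31, 31]
t=18: [45, 45, 51, 51, 51, 51, 51, 51, 51, 45, 45]
t=19: [20, 20, 23, 23, 23, 23, 23, 23, 23, 20, 20]
t=20: [30, 30, 21, 21, 21, 21, 21, 21, 21, 30, 30]
t=21: [12, 12, 8, 8, 8, 8, 8, 8, 8, 12, 12]
t=22: [27, 27, 25, 25, 25, 25, 25, 25, 25, 27, 27]
t=23: [14, 14, 13, 13, 13, 13, 13, 13, 13, 14, 14]
t=24: [38, 38, 37, 37, 37, 37, 37, 37, 37, 38, 38]
t=25: [49, 49, 48, 48, 48, 48, 48, 48, 48, 49, 49]
t=26: [21, 21, 20, 20, 20, 20, 20, 20, 20, 21, 21]
t=27: [30, 30, 40, 40, 40, 40, 40, 40, 40, 30, 30]
t=28: [42, 42, 48, 48, 48, 48, 48, 48, 48, 42, 42]
t=29: [11, 11, 14, 14, 14, 14, 14, 14, 14, 11, 11]
t=30: [35, 35, 37, 37, 37, 37, 37, 37, 37, 35, 35]
t=31: [45, 45, 46, 46, 46, 46, 46, 46, 46, 45, 45]
t=32: [12, 12, 13, 13, 13, 13, 13, 13, 13, 12, 12]
t=33: [35, 35, 36, 36, 36, 36, 36, 36, 36, 35, 35]
t=34: [43, 43, 44, 44, 44, 44, 44, 44, 44, 43, 43]
t=35: [6, 6, 7, 7, 7, 7, 7, 7, 7, 6, 6]
t=36: [17, 17, 18, 18, 18, 18, 18, 18, 18, 17, 17]
t=37: [50, 50, 51, 51, 51, 51, 51, 51, 51, 50, 50]
t=38: [27, 27, 28, 28, 28, 28, 28, 28, 28, 27, 27]
t=39: [19, 19, 20, 20, 20, 20, 20, 20, 20, 19, 19]
t=40: [56, 56, 57, 57, 57, 57, 57, 57, 57, 56, 56]
t=41: [45, 45, 46, 46, 46, 46, 46, 46, 46, 45, 45]

Answer: s_10(1823) = 35
Key observation: The state at step 31, [45, 45, 46, 46, 46, 46, 46, 46, 46, 45, 45], reappears at step 41: the system is in a cycle of period 10 from step 31 on.  Therefore the state at step 1823 equals the state at step 31 + ((1823 - 31) mod 10) = 33, which is [35, 35, 36, 36, 36, 36, 36, 36, 36, 35, 35].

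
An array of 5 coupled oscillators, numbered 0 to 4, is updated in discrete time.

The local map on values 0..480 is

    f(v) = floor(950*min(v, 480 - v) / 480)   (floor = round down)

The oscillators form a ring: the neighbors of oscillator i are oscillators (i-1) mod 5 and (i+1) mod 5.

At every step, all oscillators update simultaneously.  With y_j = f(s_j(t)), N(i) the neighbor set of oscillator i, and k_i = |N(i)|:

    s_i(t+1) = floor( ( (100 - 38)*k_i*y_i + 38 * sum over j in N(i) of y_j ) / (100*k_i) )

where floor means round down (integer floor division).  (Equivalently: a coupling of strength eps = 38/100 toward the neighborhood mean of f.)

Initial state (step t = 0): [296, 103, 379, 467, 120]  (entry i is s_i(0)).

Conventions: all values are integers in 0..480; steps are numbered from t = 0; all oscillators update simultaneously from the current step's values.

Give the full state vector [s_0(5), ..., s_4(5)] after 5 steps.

Simulating step by step:
t=0: [296, 103, 379, 467, 120]
t=1: [309, 232, 166, 98, 220]
t=2: [379, 411, 327, 264, 370]
t=3: [190, 179, 294, 363, 253]
t=4: [385, 360, 339, 298, 393]
t=5: [194, 235, 286, 308, 210]

Answer: [194, 235, 286, 308, 210]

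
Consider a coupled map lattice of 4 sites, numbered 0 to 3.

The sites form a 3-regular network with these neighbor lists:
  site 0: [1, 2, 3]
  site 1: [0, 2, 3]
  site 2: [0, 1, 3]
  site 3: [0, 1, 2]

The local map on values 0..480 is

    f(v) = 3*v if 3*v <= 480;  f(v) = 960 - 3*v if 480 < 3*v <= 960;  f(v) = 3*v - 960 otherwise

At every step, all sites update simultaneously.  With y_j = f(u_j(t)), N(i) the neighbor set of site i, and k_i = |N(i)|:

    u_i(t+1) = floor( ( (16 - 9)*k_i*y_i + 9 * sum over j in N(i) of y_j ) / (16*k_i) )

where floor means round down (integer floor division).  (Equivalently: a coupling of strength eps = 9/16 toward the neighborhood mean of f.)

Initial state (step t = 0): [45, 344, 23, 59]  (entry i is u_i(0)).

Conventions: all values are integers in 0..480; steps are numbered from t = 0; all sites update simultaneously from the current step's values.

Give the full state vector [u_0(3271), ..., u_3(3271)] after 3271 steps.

Answer: [432, 432, 432, 433]
Key observation: The state at step 10, [144, 144, 144, 145], reappears at step 14: the system is in a cycle of period 4 from step 10 on.  Therefore the state at step 3271 equals the state at step 10 + ((3271 - 10) mod 4) = 11, which is [432, 432, 432, 433].

Derivation:
t=0: [45, 344, 23, 59]
t=1: [118, 102, 102, 129]
t=2: [342, 330, 330, 350]
t=3: [57, 48, 48, 63]
t=4: [164, 157, 157, 168]
t=5: [466, 467, 467, 463]
t=6: [437, 438, 438, 435]
t=7: [351, 351, 351, 349]
t=8: [91, 91, 91, 90]
t=9: [272, 272, 272, 271]
t=10: [144, 144, 144, 145]
t=11: [432, 432, 432, 433]
t=12: [336, 336, 336, 337]
t=13: [48, 48, 48, 49]
t=14: [144, 144, 144, 145]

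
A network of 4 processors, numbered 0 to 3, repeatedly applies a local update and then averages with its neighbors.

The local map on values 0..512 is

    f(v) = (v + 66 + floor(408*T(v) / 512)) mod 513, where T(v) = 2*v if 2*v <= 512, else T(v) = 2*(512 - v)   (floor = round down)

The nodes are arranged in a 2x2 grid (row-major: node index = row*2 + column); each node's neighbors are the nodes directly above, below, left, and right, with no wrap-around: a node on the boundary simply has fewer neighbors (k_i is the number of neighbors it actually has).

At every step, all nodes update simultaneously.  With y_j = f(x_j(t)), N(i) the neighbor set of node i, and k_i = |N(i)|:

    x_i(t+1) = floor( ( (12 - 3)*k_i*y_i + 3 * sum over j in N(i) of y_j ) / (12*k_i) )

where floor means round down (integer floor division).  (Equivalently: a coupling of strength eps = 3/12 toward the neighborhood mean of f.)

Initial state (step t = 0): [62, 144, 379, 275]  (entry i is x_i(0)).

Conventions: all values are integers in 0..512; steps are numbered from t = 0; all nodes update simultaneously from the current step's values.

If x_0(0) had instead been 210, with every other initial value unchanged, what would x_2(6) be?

Simulating step by step:
t=0: [210, 144, 379, 275]
t=1: [145, 367, 145, 226]
t=2: [405, 185, 404, 178]
t=3: [116, 41, 114, 30]
t=4: [341, 192, 334, 173]
t=5: [152, 59, 148, 28]
t=6: [428, 239, 411, 187]

Answer: x_2(6) = 411
Key observation: This trace re-runs the system from the modified initial state.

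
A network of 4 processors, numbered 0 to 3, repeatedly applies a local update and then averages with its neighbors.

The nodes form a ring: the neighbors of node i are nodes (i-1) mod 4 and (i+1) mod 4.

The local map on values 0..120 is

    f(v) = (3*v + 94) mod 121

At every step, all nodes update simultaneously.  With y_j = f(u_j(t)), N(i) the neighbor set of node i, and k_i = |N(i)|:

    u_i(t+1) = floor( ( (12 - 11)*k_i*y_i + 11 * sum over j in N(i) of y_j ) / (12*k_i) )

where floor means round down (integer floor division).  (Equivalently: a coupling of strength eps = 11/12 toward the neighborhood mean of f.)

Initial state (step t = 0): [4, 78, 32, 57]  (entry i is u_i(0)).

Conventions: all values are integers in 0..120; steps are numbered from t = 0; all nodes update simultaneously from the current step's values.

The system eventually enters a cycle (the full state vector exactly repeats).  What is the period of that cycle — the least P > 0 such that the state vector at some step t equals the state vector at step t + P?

Answer: 5
Key observation: The state at step 3, [54, 27, 54, 27], reappears at step 8 — and no state repeats earlier — so the cycle the system enters has period 5.

Derivation:
t=0: [4, 78, 32, 57]
t=1: [58, 87, 55, 82]
t=2: [98, 29, 98, 27]
t=3: [54, 27, 54, 27]
t=4: [50, 17, 50, 17]
t=5: [22, 3, 22, 3]
t=6: [97, 44, 97, 44]
t=7: [98, 28, 98, 28]
t=8: [54, 27, 54, 27]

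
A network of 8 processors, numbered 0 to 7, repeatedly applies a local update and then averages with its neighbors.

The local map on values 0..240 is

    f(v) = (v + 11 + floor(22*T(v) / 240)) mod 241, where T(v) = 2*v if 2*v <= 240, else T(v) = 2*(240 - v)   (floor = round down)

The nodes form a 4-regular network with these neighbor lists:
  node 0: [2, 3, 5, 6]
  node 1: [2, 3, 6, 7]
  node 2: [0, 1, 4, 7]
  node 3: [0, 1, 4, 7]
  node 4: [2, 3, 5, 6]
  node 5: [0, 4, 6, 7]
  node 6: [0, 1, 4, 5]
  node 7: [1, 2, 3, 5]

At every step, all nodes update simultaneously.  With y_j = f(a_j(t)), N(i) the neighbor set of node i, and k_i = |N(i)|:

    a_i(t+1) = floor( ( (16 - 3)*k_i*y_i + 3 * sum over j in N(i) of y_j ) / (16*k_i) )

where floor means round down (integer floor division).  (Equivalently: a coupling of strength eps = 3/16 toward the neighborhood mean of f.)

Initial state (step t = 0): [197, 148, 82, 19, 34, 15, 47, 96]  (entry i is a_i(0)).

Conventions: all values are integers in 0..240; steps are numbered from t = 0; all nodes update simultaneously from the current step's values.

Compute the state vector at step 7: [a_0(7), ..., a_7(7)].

Simulating step by step:
t=0: [197, 148, 82, 19, 34, 15, 47, 96]
t=1: [185, 157, 114, 53, 52, 44, 75, 116]
t=2: [185, 170, 146, 87, 76, 75, 105, 142]
t=3: [191, 184, 172, 123, 105, 109, 137, 165]
t=4: [201, 199, 193, 160, 140, 145, 167, 186]
t=5: [213, 213, 210, 188, 172, 177, 191, 204]
t=6: [224, 225, 224, 209, 197, 201, 210, 219]
t=7: [235, 236, 235, 226, 217, 220, 226, 232]

Answer: [235, 236, 235, 226, 217, 220, 226, 232]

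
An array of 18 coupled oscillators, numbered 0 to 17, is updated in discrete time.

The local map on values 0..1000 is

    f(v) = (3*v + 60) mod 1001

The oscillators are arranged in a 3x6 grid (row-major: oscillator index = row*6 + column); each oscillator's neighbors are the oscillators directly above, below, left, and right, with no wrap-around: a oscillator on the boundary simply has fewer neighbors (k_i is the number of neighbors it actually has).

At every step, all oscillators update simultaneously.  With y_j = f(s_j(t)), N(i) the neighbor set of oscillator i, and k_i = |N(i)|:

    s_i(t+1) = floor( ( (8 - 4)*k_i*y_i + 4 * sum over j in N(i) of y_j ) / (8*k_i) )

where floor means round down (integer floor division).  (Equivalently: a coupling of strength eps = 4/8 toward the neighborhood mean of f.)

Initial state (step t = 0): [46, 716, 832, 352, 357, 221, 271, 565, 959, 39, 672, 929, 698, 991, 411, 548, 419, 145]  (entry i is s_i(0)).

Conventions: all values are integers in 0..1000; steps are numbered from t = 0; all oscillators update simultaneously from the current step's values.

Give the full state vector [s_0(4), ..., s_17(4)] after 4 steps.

Simulating step by step:
t=0: [46, 716, 832, 352, 357, 221, 271, 565, 959, 39, 672, 929, 698, 991, 411, 548, 419, 145]
t=1: [368, 354, 486, 201, 217, 605, 620, 632, 689, 316, 220, 637, 301, 214, 424, 482, 370, 537]
t=2: [341, 333, 410, 537, 731, 857, 806, 710, 288, 255, 592, 862, 886, 725, 387, 337, 400, 619]
t=3: [174, 122, 419, 562, 481, 538, 402, 305, 652, 724, 664, 718, 535, 303, 314, 252, 433, 683]
t=4: [463, 525, 355, 547, 495, 515, 502, 696, 197, 318, 187, 244, 640, 757, 300, 506, 341, 196]

Answer: [463, 525, 355, 547, 495, 515, 502, 696, 197, 318, 187, 244, 640, 757, 300, 506, 341, 196]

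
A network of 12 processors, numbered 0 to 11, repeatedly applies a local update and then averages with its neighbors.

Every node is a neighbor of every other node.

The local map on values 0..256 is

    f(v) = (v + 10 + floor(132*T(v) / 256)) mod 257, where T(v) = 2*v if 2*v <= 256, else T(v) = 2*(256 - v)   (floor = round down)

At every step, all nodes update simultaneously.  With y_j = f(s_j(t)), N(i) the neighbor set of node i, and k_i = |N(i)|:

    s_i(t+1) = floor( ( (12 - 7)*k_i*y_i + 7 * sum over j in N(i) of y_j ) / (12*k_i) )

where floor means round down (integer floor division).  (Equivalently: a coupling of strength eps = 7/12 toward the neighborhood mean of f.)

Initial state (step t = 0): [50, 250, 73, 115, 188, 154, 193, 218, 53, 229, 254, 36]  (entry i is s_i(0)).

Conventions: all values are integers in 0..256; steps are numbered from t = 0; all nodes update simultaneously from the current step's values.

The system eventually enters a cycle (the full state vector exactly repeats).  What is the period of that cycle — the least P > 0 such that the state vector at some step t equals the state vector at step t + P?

Simulating step by step:
t=0: [50, 250, 73, 115, 188, 154, 193, 218, 53, 229, 254, 36]
t=1: [81, 44, 98, 129, 45, 45, 45, 45, 84, 44, 44, 71]
t=2: [139, 111, 151, 80, 112, 112, 112, 112, 141, 111, 111, 131]
t=3: [103, 184, 103, 161, 185, 185, 185, 185, 103, 184, 184, 103]
t=4: [130, 55, 130, 55, 55, 55, 55, 55, 130, 55, 55, 130]
t=5: [58, 97, 58, 97, 97, 97, 97, 97, 58, 97, 97, 58]
t=6: [160, 190, 160, 190, 190, 190, 190, 190, 160, 190, 190, 160]
t=7: [11, 11, 11, 11, 11, 11, 11, 11, 11, 11, 11, 11]
t=8: [32, 32, 32, 32, 32, 32, 32, 32, 32, 32, 32, 32]
t=9: [75, 75, 75, 75, 75, 75, 75, 75, 75, 75, 75, 75]
t=10: [162, 162, 162, 162, 162, 162, 162, 162, 162, 162, 162, 162]
t=11: [11, 11, 11, 11, 11, 11, 11, 11, 11, 11, 11, 11]

Answer: 4
Key observation: The state at step 7, [11, 11, 11, 11, 11, 11, 11, 11, 11, 11, 11, 11], reappears at step 11 — and no state repeats earlier — so the cycle the system enters has period 4.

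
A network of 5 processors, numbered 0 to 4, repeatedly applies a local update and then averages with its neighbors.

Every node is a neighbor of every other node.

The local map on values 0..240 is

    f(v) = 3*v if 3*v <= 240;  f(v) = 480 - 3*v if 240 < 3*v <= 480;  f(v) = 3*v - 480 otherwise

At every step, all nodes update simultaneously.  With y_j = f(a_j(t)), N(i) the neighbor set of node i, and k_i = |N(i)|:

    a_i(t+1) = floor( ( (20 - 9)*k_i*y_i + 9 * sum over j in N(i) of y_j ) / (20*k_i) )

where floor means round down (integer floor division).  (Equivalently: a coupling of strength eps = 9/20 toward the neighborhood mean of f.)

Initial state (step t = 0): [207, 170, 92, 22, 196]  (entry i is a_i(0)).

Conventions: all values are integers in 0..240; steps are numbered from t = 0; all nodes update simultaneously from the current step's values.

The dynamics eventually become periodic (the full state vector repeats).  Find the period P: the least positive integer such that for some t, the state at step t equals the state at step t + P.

Simulating step by step:
t=0: [207, 170, 92, 22, 196]
t=1: [123, 74, 151, 90, 109]
t=2: [129, 178, 93, 173, 148]
t=3: [88, 71, 135, 64, 63]
t=4: [194, 192, 132, 183, 182]
t=5: [91, 88, 83, 77, 75]
t=6: [215, 219, 225, 225, 223]
t=7: [175, 181, 188, 188, 186]
t=8: [59, 67, 76, 76, 73]
t=9: [195, 206, 218, 218, 214]
t=10: [130, 145, 160, 160, 155]
t=11: [56, 36, 16, 16, 23]
t=12: [123, 96, 70, 70, 79]
t=13: [156, 192, 199, 199, 211]
t=14: [60, 97, 106, 106, 122]
t=15: [169, 173, 161, 161, 140]
t=16: [26, 31, 16, 16, 41]
t=17: [78, 84, 64, 64, 97]
t=18: [218, 216, 200, 200, 199]
t=19: [154, 152, 131, 131, 129]
t=20: [42, 45, 72, 72, 75]
t=21: [158, 162, 197, 197, 201]
t=22: [42, 42, 88, 88, 93]
t=23: [154, 154, 194, 194, 187]
t=24: [43, 43, 80, 80, 71]
t=25: [163, 163, 211, 211, 200]
t=26: [53, 53, 116, 116, 102]
t=27: [154, 154, 142, 142, 161]
t=28: [24, 24, 40, 40, 17]
t=29: [80, 80, 101, 101, 71]
t=30: [222, 222, 195, 195, 210]
t=31: [163, 163, 128, 128, 147]
t=32: [31, 31, 70, 70, 45]
t=33: [124, 124, 175, 175, 142]
t=34: [87, 87, 60, 60, 64]
t=35: [207, 207, 190, 190, 195]
t=36: [125, 125, 103, 103, 109]
t=37: [125, 125, 154, 154, 146]
t=38: [78, 78, 40, 40, 50]
t=39: [198, 198, 149, 149, 162]
t=40: [83, 83, 48, 48, 36]
t=41: [197, 197, 159, 159, 143]
t=42: [79, 79, 32, 32, 53]
t=43: [196, 196, 134, 134, 162]
t=44: [89, 89, 76, 76, 45]
t=45: [207, 207, 214, 214, 173]
t=46: [134, 134, 143, 143, 89]
t=47: [87, 87, 75, 75, 146]
t=48: [200, 200, 203, 203, 123]
t=49: [121, 121, 124, 124, 117]
t=50: [116, 116, 112, 112, 121]
t=51: [133, 133, 138, 138, 126]
t=52: [79, 79, 73, 73, 89]
t=53: [230, 230, 222, 222, 219]
t=54: [200, 200, 190, 190, 186]
t=55: [108, 108, 95, 95, 90]
t=56: [170, 170, 187, 187, 194]
t=57: [49, 49, 71, 71, 81]
t=58: [171, 171, 200, 200, 211]
t=59: [66, 66, 104, 104, 118]
t=60: [183, 183, 170, 170, 151]
t=61: [55, 55, 38, 38, 37]
t=62: [147, 147, 125, 125, 123]
t=63: [61, 61, 90, 90, 93]
t=64: [191, 191, 202, 202, 198]
t=65: [102, 102, 117, 117, 111]
t=66: [160, 160, 141, 141, 149]
t=67: [16, 16, 41, 41, 30]
t=68: [69, 69, 102, 102, 87]
t=69: [200, 200, 186, 186, 206]
t=70: [112, 112, 94, 94, 120]
t=71: [153, 153, 177, 177, 142]
t=72: [31, 31, 44, 44, 45]
t=73: [106, 106, 123, 123, 124]
t=74: [144, 144, 122, 122, 120]
t=75: [70, 70, 99, 99, 102]
t=76: [199, 199, 188, 188, 184]
t=77: [104, 104, 90, 90, 84]
t=78: [184, 184, 202, 202, 210]
t=79: [92, 92, 116, 116, 127]
t=80: [175, 175, 144, 144, 130]
t=81: [50, 50, 52, 52, 70]
t=82: [158, 158, 160, 160, 184]
t=83: [12, 12, 9, 9, 40]
t=84: [43, 43, 39, 39, 80]
t=85: [138, 138, 133, 133, 187]
t=86: [71, 71, 77, 77, 77]
t=87: [219, 219, 226, 226, 226]
t=88: [184, 184, 193, 193, 193]
t=89: [81, 81, 92, 92, 92]
t=90: [225, 225, 211, 211, 211]
t=91: [180, 180, 162, 162, 162]
t=92: [41, 41, 18, 18, 18]
t=93: [99, 99, 69, 69, 69]
t=94: [191, 191, 201, 201, 201]
t=95: [103, 103, 116, 116, 116]
t=96: [157, 157, 140, 140, 140]
t=97: [26, 26, 48, 48, 48]
t=98: [100, 100, 129, 129, 129]
t=99: [150, 150, 112, 112, 112]
t=100: [68, 68, 118, 118, 118]
t=101: [177, 177, 143, 143, 143]
t=102: [51, 51, 51, 51, 51]
t=103: [153, 153, 153, 153, 153]
t=104: [21, 21, 21, 21, 21]
t=105: [63, 63, 63, 63, 63]
t=106: [189, 189, 189, 189, 189]
t=107: [87, 87, 87, 87, 87]
t=108: [219, 219, 219, 219, 219]
t=109: [177, 177, 177, 177, 177]
t=110: [51, 51, 51, 51, 51]

Answer: 8
Key observation: The state at step 102, [51, 51, 51, 51, 51], reappears at step 110 — and no state repeats earlier — so the cycle the system enters has period 8.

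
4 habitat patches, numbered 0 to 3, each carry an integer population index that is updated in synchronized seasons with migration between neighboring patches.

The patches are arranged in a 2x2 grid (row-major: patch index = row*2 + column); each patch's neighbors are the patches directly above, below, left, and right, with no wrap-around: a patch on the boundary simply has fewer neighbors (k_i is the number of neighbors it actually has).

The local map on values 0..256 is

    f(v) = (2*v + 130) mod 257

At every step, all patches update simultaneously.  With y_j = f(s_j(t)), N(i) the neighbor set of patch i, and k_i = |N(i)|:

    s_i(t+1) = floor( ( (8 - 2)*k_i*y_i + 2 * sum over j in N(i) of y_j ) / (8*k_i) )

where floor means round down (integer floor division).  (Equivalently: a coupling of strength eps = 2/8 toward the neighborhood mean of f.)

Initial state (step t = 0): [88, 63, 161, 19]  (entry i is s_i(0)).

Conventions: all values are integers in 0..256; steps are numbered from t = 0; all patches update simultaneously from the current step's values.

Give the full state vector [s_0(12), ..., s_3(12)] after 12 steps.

Answer: [173, 205, 191, 236]

Derivation:
t=0: [88, 63, 161, 19]
t=1: [93, 219, 173, 182]
t=2: [78, 77, 201, 211]
t=3: [27, 28, 21, 34]
t=4: [182, 187, 176, 193]
t=5: [236, 215, 198, 60]
t=6: [73, 76, 51, 194]
t=7: [46, 21, 176, 35]
t=8: [216, 181, 221, 199]
t=9: [72, 184, 51, 47]
t=10: [71, 210, 204, 227]
t=11: [18, 37, 28, 60]
t=12: [173, 205, 191, 236]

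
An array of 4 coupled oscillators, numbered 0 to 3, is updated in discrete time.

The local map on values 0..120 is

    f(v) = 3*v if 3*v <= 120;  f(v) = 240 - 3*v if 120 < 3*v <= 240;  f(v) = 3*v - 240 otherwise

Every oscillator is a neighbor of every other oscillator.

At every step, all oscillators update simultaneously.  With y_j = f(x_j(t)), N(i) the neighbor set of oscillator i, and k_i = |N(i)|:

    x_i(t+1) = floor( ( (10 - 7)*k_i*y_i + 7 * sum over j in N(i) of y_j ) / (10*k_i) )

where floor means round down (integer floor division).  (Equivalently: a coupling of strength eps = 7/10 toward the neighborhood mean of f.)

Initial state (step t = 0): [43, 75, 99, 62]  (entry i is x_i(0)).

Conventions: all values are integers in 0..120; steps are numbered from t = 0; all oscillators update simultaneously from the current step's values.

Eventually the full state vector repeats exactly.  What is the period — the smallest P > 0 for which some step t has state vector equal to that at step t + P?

Simulating step by step:
t=0: [43, 75, 99, 62]
t=1: [62, 56, 59, 58]
t=2: [63, 64, 63, 63]
t=3: [50, 50, 50, 50]
t=4: [90, 90, 90, 90]
t=5: [30, 30, 30, 30]
t=6: [90, 90, 90, 90]

Answer: 2
Key observation: The state at step 4, [90, 90, 90, 90], reappears at step 6 — and no state repeats earlier — so the cycle the system enters has period 2.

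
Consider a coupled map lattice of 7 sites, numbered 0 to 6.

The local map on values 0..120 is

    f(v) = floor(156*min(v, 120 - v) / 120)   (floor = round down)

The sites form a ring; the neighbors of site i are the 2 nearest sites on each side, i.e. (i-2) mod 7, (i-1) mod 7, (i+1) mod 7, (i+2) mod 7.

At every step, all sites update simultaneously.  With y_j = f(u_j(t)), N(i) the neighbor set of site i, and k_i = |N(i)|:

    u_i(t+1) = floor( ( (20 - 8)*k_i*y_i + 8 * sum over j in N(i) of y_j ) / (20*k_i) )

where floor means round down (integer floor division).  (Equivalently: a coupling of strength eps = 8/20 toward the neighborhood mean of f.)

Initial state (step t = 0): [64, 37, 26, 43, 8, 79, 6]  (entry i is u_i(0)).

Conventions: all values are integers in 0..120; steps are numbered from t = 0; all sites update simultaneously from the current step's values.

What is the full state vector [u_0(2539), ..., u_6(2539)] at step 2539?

Simulating step by step:
t=0: [64, 37, 26, 43, 8, 79, 6]
t=1: [57, 45, 38, 47, 20, 46, 22]
t=2: [63, 56, 51, 55, 35, 54, 38]
t=3: [70, 69, 65, 67, 52, 65, 55]
t=4: [66, 67, 69, 68, 68, 69, 69]
t=5: [68, 67, 66, 66, 66, 66, 66]
t=6: [68, 68, 69, 69, 70, 69, 69]
t=7: [66, 66, 66, 66, 65, 66, 66]
t=8: [70, 70, 70, 70, 70, 70, 70]
t=9: [65, 65, 65, 65, 65, 65, 65]
t=10: [71, 71, 71, 71, 71, 71, 71]
t=11: [63, 63, 63, 63, 63, 63, 63]
t=12: [74, 74, 74, 74, 74, 74, 74]
t=13: [59, 59, 59, 59, 59, 59, 59]
t=14: [76, 76, 76, 76, 76, 76, 76]
t=15: [57, 57, 57, 57, 57, 57, 57]
t=16: [74, 74, 74, 74, 74, 74, 74]

Answer: [57, 57, 57, 57, 57, 57, 57]
Key observation: The state at step 12, [74, 74, 74, 74, 74, 74, 74], reappears at step 16: the system is in a cycle of period 4 from step 12 on.  Therefore the state at step 2539 equals the state at step 12 + ((2539 - 12) mod 4) = 15, which is [57, 57, 57, 57, 57, 57, 57].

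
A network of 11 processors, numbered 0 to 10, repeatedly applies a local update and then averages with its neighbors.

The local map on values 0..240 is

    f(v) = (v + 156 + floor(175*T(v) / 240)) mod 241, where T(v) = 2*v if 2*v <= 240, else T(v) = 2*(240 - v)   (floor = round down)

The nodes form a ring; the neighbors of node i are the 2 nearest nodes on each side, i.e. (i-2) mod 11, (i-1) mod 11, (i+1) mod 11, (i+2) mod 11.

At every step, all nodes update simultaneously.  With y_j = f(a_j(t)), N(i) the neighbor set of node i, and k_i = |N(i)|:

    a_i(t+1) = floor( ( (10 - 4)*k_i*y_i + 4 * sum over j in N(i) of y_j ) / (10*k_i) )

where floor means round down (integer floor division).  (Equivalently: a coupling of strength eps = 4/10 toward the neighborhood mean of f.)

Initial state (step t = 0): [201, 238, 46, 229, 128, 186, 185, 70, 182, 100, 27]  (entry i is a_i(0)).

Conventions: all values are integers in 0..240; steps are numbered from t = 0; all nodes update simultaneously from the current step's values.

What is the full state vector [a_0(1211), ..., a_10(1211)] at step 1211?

Answer: [181, 181, 182, 181, 181, 181, 181, 181, 181, 181, 181]
Key observation: The state at step 5, [181, 181, 182, 181, 181, 181, 181, 181, 181, 181, 181], reappears at step 7: the system is in a cycle of period 2 from step 5 on.  Therefore the state at step 1211 equals the state at step 5 + ((1211 - 5) mod 2) = 5, which is [181, 181, 182, 181, 181, 181, 181, 181, 181, 181, 181].

Derivation:
t=0: [201, 238, 46, 229, 128, 186, 185, 70, 182, 100, 27]
t=1: [159, 151, 86, 152, 178, 170, 173, 122, 173, 162, 200]
t=2: [183, 185, 152, 186, 179, 189, 187, 200, 186, 189, 180]
t=3: [182, 181, 189, 180, 182, 178, 178, 175, 178, 178, 181]
t=4: [181, 181, 179, 181, 181, 182, 182, 183, 183, 182, 182]
t=5: [181, 181, 182, 181, 181, 181, 181, 181, 181, 181, 181]
t=6: [181, 181, 181, 181, 181, 182, 182, 182, 182, 182, 182]
t=7: [181, 181, 182, 181, 181, 181, 181, 181, 181, 181, 181]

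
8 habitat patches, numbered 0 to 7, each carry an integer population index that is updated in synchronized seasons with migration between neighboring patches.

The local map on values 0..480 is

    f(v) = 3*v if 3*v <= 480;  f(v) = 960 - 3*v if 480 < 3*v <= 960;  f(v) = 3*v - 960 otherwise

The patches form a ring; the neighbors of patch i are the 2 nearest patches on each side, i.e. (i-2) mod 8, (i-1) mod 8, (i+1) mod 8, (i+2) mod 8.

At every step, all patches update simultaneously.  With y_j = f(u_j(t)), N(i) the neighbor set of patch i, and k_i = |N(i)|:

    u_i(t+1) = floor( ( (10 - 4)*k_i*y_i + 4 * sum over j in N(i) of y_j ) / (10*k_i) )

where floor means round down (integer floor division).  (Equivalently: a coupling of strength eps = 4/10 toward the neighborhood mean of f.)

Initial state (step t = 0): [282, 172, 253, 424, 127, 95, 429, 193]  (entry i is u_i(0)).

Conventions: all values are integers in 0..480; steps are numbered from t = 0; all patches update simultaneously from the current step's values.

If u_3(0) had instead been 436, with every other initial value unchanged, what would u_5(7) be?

Simulating step by step:
t=0: [282, 172, 253, 436, 127, 95, 429, 193]
t=1: [203, 370, 249, 339, 344, 314, 312, 345]
t=2: [256, 159, 190, 79, 74, 33, 66, 99]
t=3: [251, 397, 346, 261, 225, 154, 199, 274]
t=4: [205, 198, 136, 211, 279, 373, 327, 209]
t=5: [319, 360, 360, 301, 165, 175, 108, 288]
t=6: [67, 99, 136, 148, 372, 355, 294, 145]
t=7: [242, 327, 354, 363, 197, 174, 136, 329]

Answer: u_5(7) = 174
Key observation: This trace re-runs the system from the modified initial state.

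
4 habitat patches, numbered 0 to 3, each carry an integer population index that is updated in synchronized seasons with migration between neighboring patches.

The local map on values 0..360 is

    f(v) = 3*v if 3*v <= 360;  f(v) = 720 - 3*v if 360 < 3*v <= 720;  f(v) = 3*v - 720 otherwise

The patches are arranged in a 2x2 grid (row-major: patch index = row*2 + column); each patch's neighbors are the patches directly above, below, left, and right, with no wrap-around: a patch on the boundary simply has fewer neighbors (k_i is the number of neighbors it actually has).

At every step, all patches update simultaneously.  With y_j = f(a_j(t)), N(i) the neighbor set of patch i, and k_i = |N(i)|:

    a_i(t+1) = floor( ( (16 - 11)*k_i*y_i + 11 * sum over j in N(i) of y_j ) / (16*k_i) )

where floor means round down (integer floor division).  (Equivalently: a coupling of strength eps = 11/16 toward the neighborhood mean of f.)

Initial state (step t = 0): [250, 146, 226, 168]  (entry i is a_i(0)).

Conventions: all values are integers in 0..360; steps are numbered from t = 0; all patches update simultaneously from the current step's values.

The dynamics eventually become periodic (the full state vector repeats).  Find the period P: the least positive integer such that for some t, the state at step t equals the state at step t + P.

Answer: 24
Key observation: The state at step 121, [12, 20, 20, 12], reappears at step 145 — and no state repeats earlier — so the cycle the system enters has period 24.

Derivation:
t=0: [250, 146, 226, 168]
t=1: [120, 172, 97, 178]
t=2: [282, 251, 278, 228]
t=3: [89, 66, 91, 61]
t=4: [245, 216, 240, 219]
t=5: [29, 49, 26, 44]
t=6: [104, 121, 99, 118]
t=7: [322, 340, 321, 335]
t=8: [263, 276, 258, 275]
t=9: [77, 93, 76, 88]
t=10: [246, 257, 241, 256]
t=11: [24, 38, 23, 33]
t=12: [85, 94, 80, 93]
t=13: [259, 271, 258, 266]
t=14: [68, 75, 63, 74]
t=15: [206, 216, 205, 211]
t=16: [92, 87, 97, 88]
t=17: [276, 267, 276, 272]
t=18: [98, 95, 103, 94]
t=19: [296, 287, 294, 292]
t=20: [156, 155, 162, 152]
t=21: [246, 257, 250, 250]
t=22: [33, 32, 25, 37]
t=23: [89, 102, 95, 93]
t=24: [286, 283, 276, 290]
t=25: [124, 139, 132, 128]
t=26: [324, 329, 336, 320]
t=27: [269, 252, 259, 265]
t=28: [59, 66, 73, 55]
t=29: [198, 179, 186, 194]
t=30: [157, 147, 141, 161]
t=31: [275, 254, 259, 272]
t=32: [66, 82, 86, 64]
t=33: [235, 210, 214, 233]
t=34: [62, 40, 36, 64]
t=35: [136, 167, 163, 138]
t=36: [252, 280, 284, 250]
t=37: [97, 60, 63, 96]
t=38: [217, 255, 258, 216]
t=39: [55, 62, 65, 56]
t=40: [182, 172, 175, 183]
t=41: [191, 182, 179, 190]
t=42: [168, 156, 159, 169]
t=43: [237, 226, 223, 236]
t=44: [34, 20, 23, 35]
t=45: [76, 89, 92, 77]
t=46: [257, 241, 244, 258]
t=47: [21, 37, 39, 22]
t=48: [98, 79, 80, 99]
t=49: [255, 277, 278, 256]
t=50: [91, 66, 67, 92]
t=51: [222, 250, 251, 223]
t=52: [38, 45, 46, 37]
t=53: [129, 119, 120, 128]
t=54: [350, 341, 342, 351]
t=55: [312, 322, 323, 313]
t=56: [237, 226, 227, 238]
t=57: [30, 18, 17, 29]
t=58: [64, 77, 76, 63]
t=59: [217, 203, 202, 216]
t=60: [98, 83, 84, 99]
t=61: [264, 280, 281, 265]
t=62: [106, 88, 88, 106]
t=63: [280, 301, 301, 280]
t=64: [163, 139, 139, 163]
t=65: [280, 253, 253, 280]
t=66: [64, 94, 94, 64]
t=67: [253, 220, 220, 253]
t=68: [53, 45, 45, 53]
t=69: [142, 151, 151, 142]
t=70: [275, 285, 285, 275]
t=71: [125, 114, 114, 125]
t=72: [342, 344, 344, 342]
t=73: [310, 307, 307, 310]
t=74: [203, 207, 207, 203]
t=75: [102, 107, 107, 102]
t=76: [316, 310, 310, 316]
t=77: [215, 222, 222, 215]
t=78: [60, 68, 68, 60]
t=79: [196, 187, 187, 196]
t=80: [150, 140, 140, 150]
t=81: [290, 279, 279, 290]
t=82: [127, 139, 139, 127]
t=83: [314, 327, 327, 314]
t=84: [248, 234, 234, 248]
t=85: [19, 22, 22, 19]
t=86: [63, 59, 59, 63]
t=87: [180, 185, 185, 180]
t=88: [169, 175, 175, 169]
t=89: [200, 207, 207, 200]
t=90: [105, 113, 113, 105]
t=91: [331, 322, 322, 331]
t=92: [254, 264, 264, 254]
t=93: [62, 51, 51, 62]
t=94: [163, 175, 175, 163]
t=95: [206, 219, 219, 206]
t=96: [75, 89, 89, 75]
t=97: [253, 238, 238, 253]
t=98: [16, 28, 28, 16]
t=99: [72, 59, 59, 72]
t=100: [189, 203, 203, 189]
t=101: [124, 139, 139, 124]
t=102: [317, 333, 333, 317]
t=103: [264, 246, 246, 264]
t=104: [34, 55, 55, 34]
t=105: [145, 121, 121, 145]
t=106: [334, 307, 307, 334]
t=107: [226, 256, 256, 226]
t=108: [46, 43, 43, 46]
t=109: [131, 135, 135, 131]
t=110: [318, 323, 323, 318]
t=111: [244, 238, 238, 244]
t=112: [7, 10, 10, 7]
t=113: [27, 23, 23, 27]
t=114: [72, 77, 77, 72]
t=115: [226, 220, 220, 226]
t=116: [54, 47, 47, 54]
t=117: [147, 155, 155, 147]
t=118: [262, 271, 271, 262]
t=119: [84, 74, 74, 84]
t=120: [231, 242, 242, 231]
t=121: [12, 20, 20, 12]
t=122: [52, 43, 43, 52]
t=123: [137, 147, 147, 137]
t=124: [288, 299, 299, 288]
t=125: [166, 154, 154, 166]
t=126: [246, 233, 233, 246]
t=127: [20, 18, 18, 20]
t=128: [55, 58, 58, 55]
t=129: [171, 167, 167, 171]
t=130: [215, 210, 210, 215]
t=131: [85, 79, 79, 85]
t=132: [242, 249, 249, 242]
t=133: [20, 12, 12, 20]
t=134: [43, 52, 52, 43]
t=135: [147, 137, 137, 147]
t=136: [299, 288, 288, 299]
t=137: [154, 166, 166, 154]
t=138: [233, 246, 246, 233]
t=139: [18, 20, 20, 18]
t=140: [58, 55, 55, 58]
t=141: [167, 171, 171, 167]
t=142: [210, 215, 215, 210]
t=143: [79, 85, 85, 79]
t=144: [249, 242, 242, 249]
t=145: [12, 20, 20, 12]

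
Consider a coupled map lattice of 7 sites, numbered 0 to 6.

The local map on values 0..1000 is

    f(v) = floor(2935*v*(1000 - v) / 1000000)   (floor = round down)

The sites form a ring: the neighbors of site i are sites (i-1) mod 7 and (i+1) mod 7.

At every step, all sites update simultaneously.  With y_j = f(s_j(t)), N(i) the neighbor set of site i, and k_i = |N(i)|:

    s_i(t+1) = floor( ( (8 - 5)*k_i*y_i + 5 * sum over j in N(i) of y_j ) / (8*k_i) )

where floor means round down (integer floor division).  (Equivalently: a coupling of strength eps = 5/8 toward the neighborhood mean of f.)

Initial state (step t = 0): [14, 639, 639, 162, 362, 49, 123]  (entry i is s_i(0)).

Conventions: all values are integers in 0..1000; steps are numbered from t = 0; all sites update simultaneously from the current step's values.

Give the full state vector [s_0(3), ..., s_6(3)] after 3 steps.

Simulating step by step:
t=0: [14, 639, 639, 162, 362, 49, 123]
t=1: [325, 477, 589, 572, 420, 361, 173]
t=2: [600, 697, 719, 714, 703, 607, 569]
t=3: [682, 637, 602, 600, 635, 678, 708]

Answer: [682, 637, 602, 600, 635, 678, 708]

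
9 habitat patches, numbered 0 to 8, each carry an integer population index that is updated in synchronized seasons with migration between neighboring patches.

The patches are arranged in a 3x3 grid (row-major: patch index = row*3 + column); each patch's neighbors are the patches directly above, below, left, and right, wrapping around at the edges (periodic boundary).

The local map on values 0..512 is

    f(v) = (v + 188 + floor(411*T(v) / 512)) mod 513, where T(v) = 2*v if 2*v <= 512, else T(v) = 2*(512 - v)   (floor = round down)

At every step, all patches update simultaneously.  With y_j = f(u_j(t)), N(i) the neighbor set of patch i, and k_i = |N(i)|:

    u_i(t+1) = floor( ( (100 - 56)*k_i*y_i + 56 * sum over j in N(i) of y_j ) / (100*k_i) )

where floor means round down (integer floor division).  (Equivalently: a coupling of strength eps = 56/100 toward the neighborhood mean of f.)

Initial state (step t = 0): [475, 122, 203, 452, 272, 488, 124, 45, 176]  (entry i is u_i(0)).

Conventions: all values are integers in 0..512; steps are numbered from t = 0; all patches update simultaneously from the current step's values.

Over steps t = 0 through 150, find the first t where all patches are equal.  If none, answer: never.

Simulating step by step:
t=0: [475, 122, 203, 452, 272, 488, 124, 45, 176]  (not all equal)
t=1: [293, 369, 236, 273, 318, 213, 346, 341, 229]  (not all equal)
t=2: [305, 288, 280, 305, 290, 268, 295, 286, 272]  (not all equal)
t=3: [316, 321, 325, 317, 321, 327, 318, 323, 328]  (not all equal)
t=4: [303, 302, 300, 303, 301, 300, 303, 301, 299]  (not all equal)
t=5: [313, 314, 314, 313, 314, 314, 313, 314, 314]  (not all equal)
t=6: [306, 306, 306, 306, 306, 306, 306, 306, 306]  (all equal)

Answer: 6
Key observation: Synchronization is absorbing here: once all patches are equal they stay equal, and step 6 is the first all-equal step.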